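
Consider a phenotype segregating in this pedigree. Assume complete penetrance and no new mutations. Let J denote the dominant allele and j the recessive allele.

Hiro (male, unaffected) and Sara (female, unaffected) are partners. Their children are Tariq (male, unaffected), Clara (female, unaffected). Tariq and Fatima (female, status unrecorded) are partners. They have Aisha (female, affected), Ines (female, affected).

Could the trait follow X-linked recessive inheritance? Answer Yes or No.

No

Under X-linked recessive, Aisha (affected, female) cannot arise from Tariq (unaffected) × Fatima (unrecorded).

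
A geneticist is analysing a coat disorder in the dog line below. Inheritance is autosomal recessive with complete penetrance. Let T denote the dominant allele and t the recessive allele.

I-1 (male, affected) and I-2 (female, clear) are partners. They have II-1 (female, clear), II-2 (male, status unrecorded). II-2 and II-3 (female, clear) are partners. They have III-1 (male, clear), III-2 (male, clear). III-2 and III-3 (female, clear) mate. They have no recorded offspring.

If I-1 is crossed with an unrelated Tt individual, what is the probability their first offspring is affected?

I-1 is affected, so I-1 is tt.
The cross gives 1/2 Tt : 1/2 tt, so P(offspring is affected) = 1/2.

1/2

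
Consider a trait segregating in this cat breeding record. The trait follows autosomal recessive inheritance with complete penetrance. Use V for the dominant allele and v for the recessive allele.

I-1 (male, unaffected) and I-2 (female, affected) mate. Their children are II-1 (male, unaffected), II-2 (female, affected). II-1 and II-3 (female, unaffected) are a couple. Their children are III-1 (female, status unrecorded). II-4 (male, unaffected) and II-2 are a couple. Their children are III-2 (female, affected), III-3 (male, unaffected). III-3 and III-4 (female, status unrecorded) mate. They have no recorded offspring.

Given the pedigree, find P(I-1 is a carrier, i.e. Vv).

I-1 is unaffected so carries V and passed v to II-2 (vv), so I-1 is Vv, giving P(Vv) = 1.

1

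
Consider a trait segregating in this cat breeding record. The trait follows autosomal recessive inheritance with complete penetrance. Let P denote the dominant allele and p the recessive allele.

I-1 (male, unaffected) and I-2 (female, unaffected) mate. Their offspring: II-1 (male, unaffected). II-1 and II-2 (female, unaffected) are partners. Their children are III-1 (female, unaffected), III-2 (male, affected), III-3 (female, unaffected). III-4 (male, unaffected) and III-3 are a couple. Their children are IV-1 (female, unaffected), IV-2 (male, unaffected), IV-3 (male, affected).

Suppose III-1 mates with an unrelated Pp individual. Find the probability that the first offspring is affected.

II-1 is unaffected so carries P and passed p to III-2 (pp), so II-1 is Pp.
II-2 is unaffected so carries P and passed p to III-2 (pp), so II-2 is Pp.
III-1 is an unaffected offspring of II-1 (Pp) × II-2 (Pp), whose cross gives 1/4 PP : 1/2 Pp : 1/4 pp; conditioning on being unaffected, III-1 is PP with probability 1/3, Pp with probability 2/3.
Summing over parental genotype combinations, P(offspring is affected) = 2/3·1/4 = 1/6.

1/6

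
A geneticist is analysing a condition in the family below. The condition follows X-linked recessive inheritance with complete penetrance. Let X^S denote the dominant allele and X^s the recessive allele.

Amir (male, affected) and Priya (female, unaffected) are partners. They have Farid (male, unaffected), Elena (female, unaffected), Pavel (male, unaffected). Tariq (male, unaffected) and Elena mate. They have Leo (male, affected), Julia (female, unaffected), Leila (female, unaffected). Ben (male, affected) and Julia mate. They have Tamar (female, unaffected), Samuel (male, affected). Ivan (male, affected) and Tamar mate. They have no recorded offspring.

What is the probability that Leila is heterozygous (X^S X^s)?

1/2

Tariq is unaffected, so Tariq is X^S Y.
Elena is unaffected so carries S and received s from Amir (X^s Y), so Elena is X^S X^s.
Their cross gives offspring ratios 1/2 X^S X^S : 1/2 X^S X^s. Conditioning on Leila being unaffected, P(X^S X^s) = 1/2 / 1 = 1/2.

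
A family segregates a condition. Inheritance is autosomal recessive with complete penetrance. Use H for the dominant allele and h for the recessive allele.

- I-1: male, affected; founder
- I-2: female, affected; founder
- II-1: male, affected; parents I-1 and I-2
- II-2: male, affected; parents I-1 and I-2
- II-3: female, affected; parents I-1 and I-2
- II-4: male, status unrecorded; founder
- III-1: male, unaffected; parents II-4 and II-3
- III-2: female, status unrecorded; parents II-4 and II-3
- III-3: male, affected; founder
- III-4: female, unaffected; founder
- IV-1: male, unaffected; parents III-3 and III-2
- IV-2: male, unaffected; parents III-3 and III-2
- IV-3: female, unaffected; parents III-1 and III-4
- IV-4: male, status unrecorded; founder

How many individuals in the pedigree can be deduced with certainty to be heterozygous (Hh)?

Obligate heterozygotes: III-1 is unaffected so carries H and received h from II-3 (hh), so III-1 is Hh; III-2 passed H to IV-1 (Hh, whose h came from III-3) and received h from II-3 (hh), so III-2 is Hh; IV-1 is unaffected so carries H and received h from III-3 (hh), so IV-1 is Hh; IV-2 is unaffected so carries H and received h from III-3 (hh), so IV-2 is Hh.
Every other individual is either homozygous by phenotype or has at least one consistent homozygous assignment, so the count is 4.

4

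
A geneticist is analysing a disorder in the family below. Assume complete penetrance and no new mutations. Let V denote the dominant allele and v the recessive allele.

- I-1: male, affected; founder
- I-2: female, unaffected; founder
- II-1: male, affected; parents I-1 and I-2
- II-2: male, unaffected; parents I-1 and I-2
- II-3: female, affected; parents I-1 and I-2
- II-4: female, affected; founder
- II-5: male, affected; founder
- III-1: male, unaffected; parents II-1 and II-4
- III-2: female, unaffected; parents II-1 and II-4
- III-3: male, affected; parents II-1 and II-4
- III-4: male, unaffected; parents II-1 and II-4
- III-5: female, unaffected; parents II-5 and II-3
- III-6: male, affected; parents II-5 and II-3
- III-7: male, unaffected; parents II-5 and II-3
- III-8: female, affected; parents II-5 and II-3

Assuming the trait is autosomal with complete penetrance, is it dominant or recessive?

dominant

II-1 and II-4 are both affected yet have an unaffected child III-1. Under a recessive model two affected parents are homozygous and every child would be affected, so the trait cannot be recessive.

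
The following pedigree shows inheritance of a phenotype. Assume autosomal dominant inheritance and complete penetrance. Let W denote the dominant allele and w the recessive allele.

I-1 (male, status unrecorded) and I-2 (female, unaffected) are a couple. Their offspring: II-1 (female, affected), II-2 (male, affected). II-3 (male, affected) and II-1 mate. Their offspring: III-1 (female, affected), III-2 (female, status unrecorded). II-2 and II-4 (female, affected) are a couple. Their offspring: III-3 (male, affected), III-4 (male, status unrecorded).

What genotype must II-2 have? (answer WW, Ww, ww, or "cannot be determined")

Ww

From phenotype alone, II-2 is WW or Ww.
II-2 is affected so carries W and received w from I-2 (ww), so II-2 is Ww.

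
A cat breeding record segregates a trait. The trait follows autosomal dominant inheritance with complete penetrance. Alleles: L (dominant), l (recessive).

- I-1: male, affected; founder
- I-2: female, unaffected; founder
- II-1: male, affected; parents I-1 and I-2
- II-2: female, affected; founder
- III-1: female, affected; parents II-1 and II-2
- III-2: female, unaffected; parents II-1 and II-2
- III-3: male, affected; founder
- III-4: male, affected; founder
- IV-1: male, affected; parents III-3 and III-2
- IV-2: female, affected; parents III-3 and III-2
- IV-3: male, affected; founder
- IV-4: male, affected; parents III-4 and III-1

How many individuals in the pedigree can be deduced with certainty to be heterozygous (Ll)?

4

Obligate heterozygotes: II-1 is affected so carries L and received l from I-2 (ll), so II-1 is Ll; II-2 is affected so carries L and passed l to III-2 (ll), so II-2 is Ll; IV-1 is affected so carries L and received l from III-2 (ll), so IV-1 is Ll; IV-2 is affected so carries L and received l from III-2 (ll), so IV-2 is Ll.
Every other individual is either homozygous by phenotype or has at least one consistent homozygous assignment, so the count is 4.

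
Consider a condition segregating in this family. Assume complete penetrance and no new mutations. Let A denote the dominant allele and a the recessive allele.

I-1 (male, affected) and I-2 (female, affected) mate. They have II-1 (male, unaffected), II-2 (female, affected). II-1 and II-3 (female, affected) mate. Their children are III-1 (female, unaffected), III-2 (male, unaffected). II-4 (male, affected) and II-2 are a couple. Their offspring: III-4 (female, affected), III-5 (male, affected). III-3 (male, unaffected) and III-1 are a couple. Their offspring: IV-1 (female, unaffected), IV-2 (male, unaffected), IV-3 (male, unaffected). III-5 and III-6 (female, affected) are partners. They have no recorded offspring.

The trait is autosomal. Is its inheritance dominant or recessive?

dominant

I-1 and I-2 are both affected yet have an unaffected child II-1. Under a recessive model two affected parents are homozygous and every child would be affected, so the trait cannot be recessive.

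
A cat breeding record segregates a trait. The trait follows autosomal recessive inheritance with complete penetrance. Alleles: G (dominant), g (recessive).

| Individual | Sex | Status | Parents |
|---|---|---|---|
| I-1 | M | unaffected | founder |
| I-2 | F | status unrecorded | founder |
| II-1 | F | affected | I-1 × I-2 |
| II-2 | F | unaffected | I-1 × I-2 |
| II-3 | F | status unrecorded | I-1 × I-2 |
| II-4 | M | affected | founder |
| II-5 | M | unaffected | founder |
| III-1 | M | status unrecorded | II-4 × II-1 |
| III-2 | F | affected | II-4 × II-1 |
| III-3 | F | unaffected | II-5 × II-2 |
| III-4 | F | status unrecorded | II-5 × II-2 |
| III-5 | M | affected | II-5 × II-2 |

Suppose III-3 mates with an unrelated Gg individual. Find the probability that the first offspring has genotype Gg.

II-5 is unaffected so carries G and passed g to III-5 (gg), so II-5 is Gg.
II-2 is unaffected so carries G and passed g to III-5 (gg), so II-2 is Gg.
III-3 is an unaffected offspring of II-5 (Gg) × II-2 (Gg), whose cross gives 1/4 GG : 1/2 Gg : 1/4 gg; conditioning on being unaffected, III-3 is GG with probability 1/3, Gg with probability 2/3.
Summing over parental genotype combinations, P(offspring has genotype Gg) = 1/3·1/2 + 2/3·1/2 = 1/2.

1/2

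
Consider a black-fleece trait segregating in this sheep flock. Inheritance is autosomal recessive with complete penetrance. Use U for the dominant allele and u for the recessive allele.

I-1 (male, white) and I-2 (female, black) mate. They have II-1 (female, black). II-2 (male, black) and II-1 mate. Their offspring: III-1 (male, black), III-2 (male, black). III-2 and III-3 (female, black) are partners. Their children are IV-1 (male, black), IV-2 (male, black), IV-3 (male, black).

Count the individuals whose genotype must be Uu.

1

Obligate heterozygotes: I-1 is white so carries U and passed u to II-1 (uu), so I-1 is Uu.
Every other individual is either homozygous by phenotype or has at least one consistent homozygous assignment, so the count is 1.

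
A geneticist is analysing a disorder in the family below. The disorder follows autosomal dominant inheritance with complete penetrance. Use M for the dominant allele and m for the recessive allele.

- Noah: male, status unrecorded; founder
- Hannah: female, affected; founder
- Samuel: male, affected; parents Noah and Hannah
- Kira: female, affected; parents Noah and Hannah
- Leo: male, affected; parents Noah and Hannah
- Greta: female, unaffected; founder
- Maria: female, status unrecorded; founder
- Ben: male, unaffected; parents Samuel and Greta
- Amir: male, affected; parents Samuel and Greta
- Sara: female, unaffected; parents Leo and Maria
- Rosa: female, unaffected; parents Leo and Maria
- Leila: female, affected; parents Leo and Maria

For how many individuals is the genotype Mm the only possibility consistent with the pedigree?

Obligate heterozygotes: Samuel is affected so carries M and passed m to Ben (mm), so Samuel is Mm; Leo is affected so carries M and passed m to Sara (mm), so Leo is Mm; Amir is affected so carries M and received m from Greta (mm), so Amir is Mm.
Every other individual is either homozygous by phenotype or has at least one consistent homozygous assignment, so the count is 3.

3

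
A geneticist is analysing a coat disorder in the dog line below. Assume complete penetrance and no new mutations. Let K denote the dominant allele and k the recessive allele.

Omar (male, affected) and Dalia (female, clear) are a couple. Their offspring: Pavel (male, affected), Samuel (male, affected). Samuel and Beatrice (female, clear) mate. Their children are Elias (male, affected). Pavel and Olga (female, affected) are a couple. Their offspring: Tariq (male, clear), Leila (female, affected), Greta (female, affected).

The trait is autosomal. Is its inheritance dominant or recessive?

Pavel and Olga are both affected yet have a clear child Tariq. Under a recessive model two affected parents are homozygous and every child would be affected, so the trait cannot be recessive.

dominant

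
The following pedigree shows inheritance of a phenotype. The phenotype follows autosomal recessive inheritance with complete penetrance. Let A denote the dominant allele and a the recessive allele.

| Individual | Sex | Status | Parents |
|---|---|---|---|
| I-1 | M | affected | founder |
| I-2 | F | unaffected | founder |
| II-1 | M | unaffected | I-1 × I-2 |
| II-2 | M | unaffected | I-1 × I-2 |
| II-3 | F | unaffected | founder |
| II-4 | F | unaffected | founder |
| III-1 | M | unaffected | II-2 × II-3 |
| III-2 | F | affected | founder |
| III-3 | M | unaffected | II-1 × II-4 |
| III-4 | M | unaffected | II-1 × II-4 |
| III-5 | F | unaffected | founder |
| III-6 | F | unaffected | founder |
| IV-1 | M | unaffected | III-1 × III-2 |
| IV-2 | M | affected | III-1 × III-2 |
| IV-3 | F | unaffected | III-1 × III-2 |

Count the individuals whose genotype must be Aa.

Obligate heterozygotes: II-1 is unaffected so carries A and received a from I-1 (aa), so II-1 is Aa; II-2 is unaffected so carries A and received a from I-1 (aa), so II-2 is Aa; III-1 is unaffected so carries A and passed a to IV-2 (aa), so III-1 is Aa; IV-1 is unaffected so carries A and received a from III-2 (aa), so IV-1 is Aa; IV-3 is unaffected so carries A and received a from III-2 (aa), so IV-3 is Aa.
Every other individual is either homozygous by phenotype or has at least one consistent homozygous assignment, so the count is 5.

5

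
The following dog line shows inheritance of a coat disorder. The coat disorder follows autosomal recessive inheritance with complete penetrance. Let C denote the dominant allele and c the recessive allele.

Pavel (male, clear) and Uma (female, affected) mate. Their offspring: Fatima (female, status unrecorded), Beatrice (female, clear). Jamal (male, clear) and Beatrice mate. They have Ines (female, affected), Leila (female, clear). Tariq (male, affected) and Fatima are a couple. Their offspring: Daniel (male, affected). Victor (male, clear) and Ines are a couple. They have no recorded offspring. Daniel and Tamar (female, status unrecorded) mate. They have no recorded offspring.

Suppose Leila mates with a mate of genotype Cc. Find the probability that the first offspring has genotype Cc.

1/2

Jamal is clear so carries C and passed c to Ines (cc), so Jamal is Cc.
Beatrice is clear so carries C and received c from Uma (cc), so Beatrice is Cc.
Leila is a clear offspring of Jamal (Cc) × Beatrice (Cc), whose cross gives 1/4 CC : 1/2 Cc : 1/4 cc; conditioning on being clear, Leila is CC with probability 1/3, Cc with probability 2/3.
Summing over parental genotype combinations, P(offspring has genotype Cc) = 1/3·1/2 + 2/3·1/2 = 1/2.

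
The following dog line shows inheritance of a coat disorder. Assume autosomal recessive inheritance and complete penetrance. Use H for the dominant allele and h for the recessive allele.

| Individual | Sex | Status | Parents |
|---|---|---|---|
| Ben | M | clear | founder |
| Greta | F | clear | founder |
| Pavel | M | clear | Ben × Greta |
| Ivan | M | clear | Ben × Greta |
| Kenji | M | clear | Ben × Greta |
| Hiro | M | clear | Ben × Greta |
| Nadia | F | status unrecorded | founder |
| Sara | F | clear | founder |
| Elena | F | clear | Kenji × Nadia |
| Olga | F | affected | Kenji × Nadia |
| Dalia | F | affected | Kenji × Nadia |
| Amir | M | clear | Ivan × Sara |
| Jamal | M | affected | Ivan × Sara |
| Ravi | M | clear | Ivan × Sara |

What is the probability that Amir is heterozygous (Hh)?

Ivan is clear so carries H and passed h to Jamal (hh), so Ivan is Hh.
Sara is clear so carries H and passed h to Jamal (hh), so Sara is Hh.
Their cross gives offspring ratios 1/4 HH : 1/2 Hh : 1/4 hh. Conditioning on Amir being clear, P(Hh) = 1/2 / 3/4 = 2/3.

2/3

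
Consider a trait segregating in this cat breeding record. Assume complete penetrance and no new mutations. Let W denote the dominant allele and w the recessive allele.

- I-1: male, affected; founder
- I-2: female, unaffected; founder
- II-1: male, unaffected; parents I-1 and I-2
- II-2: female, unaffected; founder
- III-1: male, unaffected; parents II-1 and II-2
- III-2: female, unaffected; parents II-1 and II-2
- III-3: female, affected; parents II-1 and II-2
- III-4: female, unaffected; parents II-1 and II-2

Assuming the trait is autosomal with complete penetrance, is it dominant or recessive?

II-1 and II-2 are both unaffected yet have an affected child III-3. Under dominance, an affected child requires at least one affected parent, so the trait cannot be dominant.

recessive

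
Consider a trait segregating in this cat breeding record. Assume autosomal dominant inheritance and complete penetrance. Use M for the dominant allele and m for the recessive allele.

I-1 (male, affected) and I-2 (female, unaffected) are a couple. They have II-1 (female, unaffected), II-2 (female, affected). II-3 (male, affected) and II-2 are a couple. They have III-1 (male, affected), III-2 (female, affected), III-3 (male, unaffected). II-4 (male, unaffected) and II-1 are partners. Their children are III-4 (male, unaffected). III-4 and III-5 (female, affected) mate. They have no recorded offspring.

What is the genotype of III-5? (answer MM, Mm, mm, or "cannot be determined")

cannot be determined

III-5's phenotype allows MM or Mm, and no parent or child forces a single allele at both positions; consistent genotype assignments exist with III-5 as MM or Mm.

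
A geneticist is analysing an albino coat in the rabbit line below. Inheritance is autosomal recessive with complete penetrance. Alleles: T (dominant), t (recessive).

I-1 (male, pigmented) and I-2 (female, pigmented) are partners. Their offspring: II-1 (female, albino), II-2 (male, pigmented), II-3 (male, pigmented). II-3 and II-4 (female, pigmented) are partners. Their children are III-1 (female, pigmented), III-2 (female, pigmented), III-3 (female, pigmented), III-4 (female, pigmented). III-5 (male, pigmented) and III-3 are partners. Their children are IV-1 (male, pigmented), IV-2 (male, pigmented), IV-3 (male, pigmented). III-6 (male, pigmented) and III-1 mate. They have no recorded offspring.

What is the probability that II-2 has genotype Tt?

I-1 is pigmented so carries T and passed t to II-1 (tt), so I-1 is Tt.
I-2 is pigmented so carries T and passed t to II-1 (tt), so I-2 is Tt.
Their cross gives offspring ratios 1/4 TT : 1/2 Tt : 1/4 tt. Conditioning on II-2 being pigmented, P(Tt) = 1/2 / 3/4 = 2/3.

2/3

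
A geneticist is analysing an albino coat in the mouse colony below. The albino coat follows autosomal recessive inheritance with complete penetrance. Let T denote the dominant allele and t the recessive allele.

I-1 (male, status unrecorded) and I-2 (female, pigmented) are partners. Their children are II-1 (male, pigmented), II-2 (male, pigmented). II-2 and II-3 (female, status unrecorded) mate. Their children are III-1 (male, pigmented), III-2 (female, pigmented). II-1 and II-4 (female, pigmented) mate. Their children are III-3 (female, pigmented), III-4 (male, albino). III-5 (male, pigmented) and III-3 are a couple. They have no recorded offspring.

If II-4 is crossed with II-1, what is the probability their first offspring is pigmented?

II-4 is pigmented so carries T and passed t to III-4 (tt), so II-4 is Tt.
II-1 is pigmented so carries T and passed t to III-4 (tt), so II-1 is Tt.
The cross gives 1/4 TT : 1/2 Tt : 1/4 tt, so P(offspring is pigmented) = 3/4.

3/4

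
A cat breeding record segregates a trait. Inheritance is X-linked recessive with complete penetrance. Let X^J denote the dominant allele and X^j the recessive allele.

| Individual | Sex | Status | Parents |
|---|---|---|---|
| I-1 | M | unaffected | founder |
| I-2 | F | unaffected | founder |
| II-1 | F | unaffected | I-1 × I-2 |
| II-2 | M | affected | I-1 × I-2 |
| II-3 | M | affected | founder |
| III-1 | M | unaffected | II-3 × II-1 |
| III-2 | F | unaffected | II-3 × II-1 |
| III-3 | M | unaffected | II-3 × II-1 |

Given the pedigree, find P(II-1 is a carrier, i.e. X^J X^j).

I-1 is unaffected, so I-1 is X^J Y.
I-2 is unaffected so carries J and passed j to II-2 (X^j Y), so I-2 is X^J X^j.
Their cross gives offspring ratios 1/2 X^J X^J : 1/2 X^J X^j. Conditioning on II-1 being unaffected, P(X^J X^j) = 1/2 / 1 = 1/2 before taking II-1's own offspring into account.
II-3 is affected, so II-3 is X^j Y.
Now use II-1's offspring. Probability of each recorded status — unaffected son III-1: 1/2 if II-1 is X^J X^j, 1 if X^J X^J; unaffected daughter III-2: 1/2 if II-1 is X^J X^j, 1 if X^J X^J; unaffected son III-3: 1/2 if II-1 is X^J X^j, 1 if X^J X^J.
Bayes: P(X^J X^j) = 1/2·1/8 / (1/2·1/8 + 1/2·1) = 1/9.

1/9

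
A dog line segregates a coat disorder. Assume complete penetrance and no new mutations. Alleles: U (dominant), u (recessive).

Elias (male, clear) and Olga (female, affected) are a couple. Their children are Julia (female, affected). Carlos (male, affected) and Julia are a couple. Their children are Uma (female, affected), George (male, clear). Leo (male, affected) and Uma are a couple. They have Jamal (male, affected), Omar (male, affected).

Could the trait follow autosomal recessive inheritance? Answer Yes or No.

No

Under autosomal recessive, George (clear, male) cannot arise from Carlos (affected) × Julia (affected).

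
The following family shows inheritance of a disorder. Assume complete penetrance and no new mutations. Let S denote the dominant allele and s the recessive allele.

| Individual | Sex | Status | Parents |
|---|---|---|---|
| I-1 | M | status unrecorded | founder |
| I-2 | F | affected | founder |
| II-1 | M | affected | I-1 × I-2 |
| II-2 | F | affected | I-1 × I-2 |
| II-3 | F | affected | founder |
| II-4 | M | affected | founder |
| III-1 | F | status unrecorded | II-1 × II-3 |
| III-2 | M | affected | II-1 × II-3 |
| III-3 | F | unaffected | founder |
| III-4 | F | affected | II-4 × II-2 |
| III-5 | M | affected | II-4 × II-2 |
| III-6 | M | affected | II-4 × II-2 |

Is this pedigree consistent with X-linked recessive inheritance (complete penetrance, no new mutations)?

Yes

A consistent assignment under X-linked recessive exists: I-1 X^s Y, I-2 X^s X^s, II-1 X^s Y, II-2 X^s X^s, II-3 X^s X^s, II-4 X^s Y, III-1 X^s X^s, III-2 X^s Y, III-3 X^S X^S, III-4 X^s X^s, III-5 X^s Y, III-6 X^s Y.
In this assignment every recorded phenotype matches its genotype and every non-founder's genotype is obtainable from its parents' genotypes, so the pedigree is consistent.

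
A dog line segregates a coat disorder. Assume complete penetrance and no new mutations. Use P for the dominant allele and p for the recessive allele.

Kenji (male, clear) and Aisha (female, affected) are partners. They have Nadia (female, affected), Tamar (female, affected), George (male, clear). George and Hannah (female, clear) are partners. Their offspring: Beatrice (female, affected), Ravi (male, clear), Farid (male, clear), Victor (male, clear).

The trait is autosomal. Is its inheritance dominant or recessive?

George and Hannah are both clear yet have an affected child Beatrice. Under dominance, an affected child requires at least one affected parent, so the trait cannot be dominant.

recessive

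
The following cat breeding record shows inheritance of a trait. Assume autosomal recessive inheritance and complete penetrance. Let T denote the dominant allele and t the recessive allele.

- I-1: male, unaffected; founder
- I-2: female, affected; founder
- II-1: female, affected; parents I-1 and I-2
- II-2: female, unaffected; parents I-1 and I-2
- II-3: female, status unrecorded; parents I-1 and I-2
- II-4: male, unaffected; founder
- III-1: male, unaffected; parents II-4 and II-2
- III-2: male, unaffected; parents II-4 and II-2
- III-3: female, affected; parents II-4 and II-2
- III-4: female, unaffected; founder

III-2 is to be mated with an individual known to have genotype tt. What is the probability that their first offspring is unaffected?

II-4 is unaffected so carries T and passed t to III-3 (tt), so II-4 is Tt.
II-2 is unaffected so carries T and received t from I-2 (tt), so II-2 is Tt.
III-2 is an unaffected offspring of II-4 (Tt) × II-2 (Tt), whose cross gives 1/4 TT : 1/2 Tt : 1/4 tt; conditioning on being unaffected, III-2 is TT with probability 1/3, Tt with probability 2/3.
Summing over parental genotype combinations, P(offspring is unaffected) = 1/3·1 + 2/3·1/2 = 2/3.

2/3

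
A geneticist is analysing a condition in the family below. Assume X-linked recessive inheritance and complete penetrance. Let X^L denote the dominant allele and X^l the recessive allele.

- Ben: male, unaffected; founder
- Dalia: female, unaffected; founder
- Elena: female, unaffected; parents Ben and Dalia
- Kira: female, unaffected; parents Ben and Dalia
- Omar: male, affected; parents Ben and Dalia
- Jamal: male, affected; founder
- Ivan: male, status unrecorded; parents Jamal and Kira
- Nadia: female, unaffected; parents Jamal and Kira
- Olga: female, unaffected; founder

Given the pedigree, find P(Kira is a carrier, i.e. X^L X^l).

Ben is unaffected, so Ben is X^L Y.
Dalia is unaffected so carries L and passed l to Omar (X^l Y), so Dalia is X^L X^l.
Their cross gives offspring ratios 1/2 X^L X^L : 1/2 X^L X^l. Conditioning on Kira being unaffected, P(X^L X^l) = 1/2 / 1 = 1/2 before taking Kira's own offspring into account.
Jamal is affected, so Jamal is X^l Y.
Now use Kira's offspring. Probability of each recorded status — unaffected daughter Nadia: 1/2 if Kira is X^L X^l, 1 if X^L X^L. (Ivan: equally likely either way, so uninformative.)
Bayes: P(X^L X^l) = 1/2·1/2 / (1/2·1/2 + 1/2·1) = 1/3.

1/3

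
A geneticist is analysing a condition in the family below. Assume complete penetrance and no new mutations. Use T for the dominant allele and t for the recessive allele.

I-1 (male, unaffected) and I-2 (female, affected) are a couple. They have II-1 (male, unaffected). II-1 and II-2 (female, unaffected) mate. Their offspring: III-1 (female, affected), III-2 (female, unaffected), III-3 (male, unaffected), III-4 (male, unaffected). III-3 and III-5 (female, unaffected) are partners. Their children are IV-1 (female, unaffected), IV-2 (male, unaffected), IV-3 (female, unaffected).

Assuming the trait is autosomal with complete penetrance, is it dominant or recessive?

recessive

II-1 and II-2 are both unaffected yet have an affected child III-1. Under dominance, an affected child requires at least one affected parent, so the trait cannot be dominant.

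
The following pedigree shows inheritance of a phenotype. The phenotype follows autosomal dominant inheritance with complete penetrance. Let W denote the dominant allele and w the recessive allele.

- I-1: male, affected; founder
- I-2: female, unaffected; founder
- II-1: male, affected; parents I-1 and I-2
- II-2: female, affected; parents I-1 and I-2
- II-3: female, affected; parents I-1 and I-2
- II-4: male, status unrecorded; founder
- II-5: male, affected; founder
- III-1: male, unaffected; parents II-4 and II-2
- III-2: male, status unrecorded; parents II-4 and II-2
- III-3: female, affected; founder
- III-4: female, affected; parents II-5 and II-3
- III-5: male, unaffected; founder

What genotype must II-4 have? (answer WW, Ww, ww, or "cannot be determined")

cannot be determined

II-4's phenotype is unrecorded, and no parent or child forces a single allele at both positions; consistent genotype assignments exist with II-4 as Ww or ww.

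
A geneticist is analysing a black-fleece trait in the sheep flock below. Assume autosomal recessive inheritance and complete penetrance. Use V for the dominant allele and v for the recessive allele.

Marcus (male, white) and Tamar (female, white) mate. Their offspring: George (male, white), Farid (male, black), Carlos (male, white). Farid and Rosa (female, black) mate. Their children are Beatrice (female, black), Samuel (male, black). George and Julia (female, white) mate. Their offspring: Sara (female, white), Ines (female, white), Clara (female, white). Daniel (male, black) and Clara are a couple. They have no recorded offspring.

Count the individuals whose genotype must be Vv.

Obligate heterozygotes: Marcus is white so carries V and passed v to Farid (vv), so Marcus is Vv; Tamar is white so carries V and passed v to Farid (vv), so Tamar is Vv.
Every other individual is either homozygous by phenotype or has at least one consistent homozygous assignment, so the count is 2.

2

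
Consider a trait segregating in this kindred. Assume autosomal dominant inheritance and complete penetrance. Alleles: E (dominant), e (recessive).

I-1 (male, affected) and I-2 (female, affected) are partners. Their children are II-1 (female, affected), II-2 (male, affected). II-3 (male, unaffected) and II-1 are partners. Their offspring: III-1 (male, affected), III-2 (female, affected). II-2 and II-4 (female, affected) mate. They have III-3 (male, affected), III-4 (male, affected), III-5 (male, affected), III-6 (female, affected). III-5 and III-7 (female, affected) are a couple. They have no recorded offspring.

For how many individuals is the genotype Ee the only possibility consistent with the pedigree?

2

Obligate heterozygotes: III-1 is affected so carries E and received e from II-3 (ee), so III-1 is Ee; III-2 is affected so carries E and received e from II-3 (ee), so III-2 is Ee.
Every other individual is either homozygous by phenotype or has at least one consistent homozygous assignment, so the count is 2.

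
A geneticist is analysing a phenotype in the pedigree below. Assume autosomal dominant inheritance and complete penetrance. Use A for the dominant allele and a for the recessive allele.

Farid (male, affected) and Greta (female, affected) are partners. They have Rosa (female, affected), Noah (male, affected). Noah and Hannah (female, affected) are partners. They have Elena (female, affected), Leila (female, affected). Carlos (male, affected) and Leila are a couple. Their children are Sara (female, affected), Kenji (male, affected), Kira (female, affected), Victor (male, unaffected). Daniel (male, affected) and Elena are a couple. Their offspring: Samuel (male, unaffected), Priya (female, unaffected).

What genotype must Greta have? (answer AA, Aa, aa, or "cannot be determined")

Greta's phenotype allows AA or Aa, and no parent or child forces a single allele at both positions; consistent genotype assignments exist with Greta as AA or Aa.

cannot be determined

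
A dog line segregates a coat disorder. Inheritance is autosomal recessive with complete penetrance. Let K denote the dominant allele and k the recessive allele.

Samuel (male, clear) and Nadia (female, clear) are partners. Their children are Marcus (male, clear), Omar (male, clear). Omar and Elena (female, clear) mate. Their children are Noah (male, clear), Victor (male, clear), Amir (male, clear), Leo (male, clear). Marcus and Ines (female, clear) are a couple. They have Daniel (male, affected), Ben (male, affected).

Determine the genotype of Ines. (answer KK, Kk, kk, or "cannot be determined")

From phenotype alone, Ines is KK or Kk.
Ines is clear so carries K and passed k to Daniel (kk), so Ines is Kk.

Kk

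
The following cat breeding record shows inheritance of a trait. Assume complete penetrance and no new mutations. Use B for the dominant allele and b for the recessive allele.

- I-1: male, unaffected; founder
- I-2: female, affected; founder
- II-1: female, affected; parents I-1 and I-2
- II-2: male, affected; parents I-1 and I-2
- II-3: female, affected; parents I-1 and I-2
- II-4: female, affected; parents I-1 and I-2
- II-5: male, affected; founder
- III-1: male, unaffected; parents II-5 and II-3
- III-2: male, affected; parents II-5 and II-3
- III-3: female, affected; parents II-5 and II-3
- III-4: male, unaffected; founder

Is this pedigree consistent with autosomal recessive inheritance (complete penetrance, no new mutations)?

No

Under autosomal recessive, III-1 (unaffected, male) cannot arise from II-5 (affected) × II-3 (affected).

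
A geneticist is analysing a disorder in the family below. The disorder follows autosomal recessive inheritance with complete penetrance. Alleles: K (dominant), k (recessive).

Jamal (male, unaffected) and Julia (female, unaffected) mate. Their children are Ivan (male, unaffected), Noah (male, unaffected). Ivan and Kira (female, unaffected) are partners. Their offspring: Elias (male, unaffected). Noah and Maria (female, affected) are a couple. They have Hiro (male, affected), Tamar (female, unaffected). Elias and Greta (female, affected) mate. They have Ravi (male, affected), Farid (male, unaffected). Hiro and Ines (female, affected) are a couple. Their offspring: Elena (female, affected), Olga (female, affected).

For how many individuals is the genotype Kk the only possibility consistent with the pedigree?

4

Obligate heterozygotes: Noah is unaffected so carries K and passed k to Hiro (kk), so Noah is Kk; Elias is unaffected so carries K and passed k to Ravi (kk), so Elias is Kk; Tamar is unaffected so carries K and received k from Maria (kk), so Tamar is Kk; Farid is unaffected so carries K and received k from Greta (kk), so Farid is Kk.
Every other individual is either homozygous by phenotype or has at least one consistent homozygous assignment, so the count is 4.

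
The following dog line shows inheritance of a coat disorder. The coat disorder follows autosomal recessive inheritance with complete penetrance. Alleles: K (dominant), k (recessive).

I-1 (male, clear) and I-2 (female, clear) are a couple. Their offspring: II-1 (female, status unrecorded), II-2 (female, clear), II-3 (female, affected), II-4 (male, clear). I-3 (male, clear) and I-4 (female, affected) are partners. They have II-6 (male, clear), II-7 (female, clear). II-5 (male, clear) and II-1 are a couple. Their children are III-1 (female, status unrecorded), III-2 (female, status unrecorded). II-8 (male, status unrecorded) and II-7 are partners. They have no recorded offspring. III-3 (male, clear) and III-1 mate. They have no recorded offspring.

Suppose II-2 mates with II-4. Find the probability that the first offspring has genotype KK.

4/9

I-1 is clear so carries K and passed k to II-3 (kk), so I-1 is Kk.
I-2 is clear so carries K and passed k to II-3 (kk), so I-2 is Kk.
II-2 is a clear offspring of I-1 (Kk) × I-2 (Kk), whose cross gives 1/4 KK : 1/2 Kk : 1/4 kk; conditioning on being clear, II-2 is KK with probability 1/3, Kk with probability 2/3.
II-4 is a clear offspring of I-1 (Kk) × I-2 (Kk), whose cross gives 1/4 KK : 1/2 Kk : 1/4 kk; conditioning on being clear, II-4 is KK with probability 1/3, Kk with probability 2/3.
Summing over parental genotype combinations, P(offspring has genotype KK) = 1/9·1 + 2/9·1/2 + 2/9·1/2 + 4/9·1/4 = 4/9.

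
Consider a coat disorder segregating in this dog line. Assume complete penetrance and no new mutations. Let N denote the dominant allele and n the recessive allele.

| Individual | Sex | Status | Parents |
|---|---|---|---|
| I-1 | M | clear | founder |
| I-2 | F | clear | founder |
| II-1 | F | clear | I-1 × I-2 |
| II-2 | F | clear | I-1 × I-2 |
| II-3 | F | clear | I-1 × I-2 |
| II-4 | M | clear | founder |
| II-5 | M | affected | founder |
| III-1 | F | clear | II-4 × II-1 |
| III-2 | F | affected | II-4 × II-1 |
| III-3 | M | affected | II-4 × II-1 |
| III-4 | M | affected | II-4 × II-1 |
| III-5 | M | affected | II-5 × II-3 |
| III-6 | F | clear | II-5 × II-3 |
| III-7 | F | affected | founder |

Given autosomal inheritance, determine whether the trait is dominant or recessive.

recessive

II-4 and II-1 are both clear yet have an affected child III-2. Under dominance, an affected child requires at least one affected parent, so the trait cannot be dominant.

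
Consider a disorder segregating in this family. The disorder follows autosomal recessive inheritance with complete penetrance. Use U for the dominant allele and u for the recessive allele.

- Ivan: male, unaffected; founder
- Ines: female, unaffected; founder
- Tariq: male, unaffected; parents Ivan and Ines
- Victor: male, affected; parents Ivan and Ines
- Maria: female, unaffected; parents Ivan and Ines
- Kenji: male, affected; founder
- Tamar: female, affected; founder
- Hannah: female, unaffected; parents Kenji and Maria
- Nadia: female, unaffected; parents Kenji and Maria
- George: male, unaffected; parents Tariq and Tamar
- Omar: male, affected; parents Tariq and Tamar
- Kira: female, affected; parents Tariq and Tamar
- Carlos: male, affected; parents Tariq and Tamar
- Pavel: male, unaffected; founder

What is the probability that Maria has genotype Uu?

1/3

Ivan is unaffected so carries U and passed u to Victor (uu), so Ivan is Uu.
Ines is unaffected so carries U and passed u to Victor (uu), so Ines is Uu.
Their cross gives offspring ratios 1/4 UU : 1/2 Uu : 1/4 uu. Conditioning on Maria being unaffected, P(Uu) = 1/2 / 3/4 = 2/3 before taking Maria's own offspring into account.
Kenji is affected, so Kenji is uu.
Now use Maria's offspring. Probability of each recorded status — unaffected daughter Hannah: 1/2 if Maria is Uu, 1 if UU; unaffected daughter Nadia: 1/2 if Maria is Uu, 1 if UU.
Bayes: P(Uu) = 2/3·1/4 / (2/3·1/4 + 1/3·1) = 1/3.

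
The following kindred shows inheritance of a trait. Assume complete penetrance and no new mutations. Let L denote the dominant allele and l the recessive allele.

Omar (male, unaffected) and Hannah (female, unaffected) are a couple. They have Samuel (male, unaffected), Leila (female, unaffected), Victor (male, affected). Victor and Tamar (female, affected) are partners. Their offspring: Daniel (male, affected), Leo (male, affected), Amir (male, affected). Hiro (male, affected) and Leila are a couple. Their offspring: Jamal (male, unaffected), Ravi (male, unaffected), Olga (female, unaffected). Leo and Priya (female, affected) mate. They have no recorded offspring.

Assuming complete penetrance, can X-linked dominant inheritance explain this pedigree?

Under X-linked dominant, Victor (affected, male) cannot arise from Omar (unaffected) × Hannah (unaffected).

No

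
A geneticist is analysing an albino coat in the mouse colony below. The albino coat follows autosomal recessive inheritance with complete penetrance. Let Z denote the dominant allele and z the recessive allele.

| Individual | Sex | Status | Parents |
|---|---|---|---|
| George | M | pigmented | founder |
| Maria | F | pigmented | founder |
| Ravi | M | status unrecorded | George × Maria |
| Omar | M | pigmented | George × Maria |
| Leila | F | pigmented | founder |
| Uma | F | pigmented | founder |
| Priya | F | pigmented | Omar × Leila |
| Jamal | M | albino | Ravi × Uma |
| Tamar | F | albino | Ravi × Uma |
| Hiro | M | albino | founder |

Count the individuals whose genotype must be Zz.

1

Obligate heterozygotes: Uma is pigmented so carries Z and passed z to Jamal (zz), so Uma is Zz.
Every other individual is either homozygous by phenotype or has at least one consistent homozygous assignment, so the count is 1.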